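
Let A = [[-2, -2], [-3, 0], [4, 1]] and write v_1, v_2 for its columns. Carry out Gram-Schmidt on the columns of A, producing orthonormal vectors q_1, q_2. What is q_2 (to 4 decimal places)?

q_1 = v_1/‖v_1‖ = (-2, -3, 4)/5.3852 = (-0.3714, -0.5571, 0.7428).
r_{12} = q_1·v_2 = 1.4856.
u_2 = v_2 − 1.4856·q_1 = (-1.4483, 0.8276, -0.1034).
‖u_2‖ = 1.6713, so q_2 = (-0.8666, 0.4952, -0.0619).

q_2 = (-0.8666, 0.4952, -0.0619)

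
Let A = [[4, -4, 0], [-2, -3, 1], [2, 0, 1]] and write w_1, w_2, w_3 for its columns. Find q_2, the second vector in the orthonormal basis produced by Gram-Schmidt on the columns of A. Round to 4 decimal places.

q_2 = (-0.5112, -0.8398, 0.1826)

q_1 = w_1/‖w_1‖ = (4, -2, 2)/4.8990 = (0.8165, -0.4082, 0.4082).
r_{12} = q_1·w_2 = -2.0412.
u_2 = w_2 + 2.0412·q_1 = (-2.3333, -3.8333, 0.8333).
‖u_2‖ = 4.5644, so q_2 = (-0.5112, -0.8398, 0.1826).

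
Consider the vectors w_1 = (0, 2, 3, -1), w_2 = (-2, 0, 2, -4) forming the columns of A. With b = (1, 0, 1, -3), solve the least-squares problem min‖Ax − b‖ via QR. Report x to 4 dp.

x = (0.1017, 0.4576)

q_1 = w_1/‖w_1‖ = (0, 2, 3, -1)/3.7417 = (0.0000, 0.5345, 0.8018, -0.2673).
r_{12} = q_1·w_2 = 2.6726.
u_2 = w_2 − 2.6726·q_1 = (-2.0000, -1.4286, -0.1429, -3.2857).
‖u_2‖ = 4.1057, so q_2 = (-0.4871, -0.3479, -0.0348, -0.8003).
Qᵀb = (1.6036, 1.8789).
Back-substitute: x_2 = 1.8789/4.1057 = 0.4576.
x_1 = (1.6036 − 2.6726·0.4576)/3.7417 = 0.1017.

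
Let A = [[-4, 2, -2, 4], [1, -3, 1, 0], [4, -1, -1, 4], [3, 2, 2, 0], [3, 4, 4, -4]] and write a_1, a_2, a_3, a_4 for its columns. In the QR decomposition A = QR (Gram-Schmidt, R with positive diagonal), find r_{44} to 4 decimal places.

q_1 = a_1/‖a_1‖ = (-4, 1, 4, 3, 3)/7.1414 = (-0.5601, 0.1400, 0.5601, 0.4201, 0.4201).
r_{12} = q_1·a_2 = 0.4201.
u_2 = a_2 − 0.4201·q_1 = (2.2353, -3.0588, -1.2353, 1.8235, 3.8235).
‖u_2‖ = 5.8158, so q_2 = (0.3843, -0.5260, -0.2124, 0.3135, 0.6574).
r_{13} = q_1·a_3 = 3.2206; r_{23} = q_2·a_3 = 2.1746.
u_3 = a_3 − 3.2206·q_1 − 2.1746·q_2 = (-1.0319, 1.6928, -2.3420, -0.0348, 1.2174).
‖u_3‖ = 3.3013, so q_3 = (-0.3126, 0.5128, -0.7094, -0.0105, 0.3688).
r_{14} = q_1·a_4 = -1.6803; r_{24} = q_2·a_4 = -1.9420; r_{34} = q_3·a_4 = -5.5630.
u_4 = a_4 + 1.6803·q_1 + 1.9420·q_2 + 5.5630·q_3 = (2.0664, 2.0664, 0.5821, 1.2562, 0.0340).
r_{44} = ‖u_4‖ = 3.2339.

r_{44} = 3.2339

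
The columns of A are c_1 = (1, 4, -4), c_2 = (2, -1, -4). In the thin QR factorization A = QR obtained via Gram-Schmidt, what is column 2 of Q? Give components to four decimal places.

c_1 = (1, 4, -4); ‖c_1‖ = 5.7446, so q_1 = (0.1741, 0.6963, -0.6963).
q_1·c_2 = 0.1741·2 + 0.6963·(-1) + (-0.6963)·(-4) = 2.4371.
u_2 = c_2 − 2.4371·q_1 = (1.5758, -2.6970, -2.3030).
‖u_2‖ = 3.8808, so q_2 = (0.4060, -0.6950, -0.5934).

q_2 = (0.4060, -0.6950, -0.5934)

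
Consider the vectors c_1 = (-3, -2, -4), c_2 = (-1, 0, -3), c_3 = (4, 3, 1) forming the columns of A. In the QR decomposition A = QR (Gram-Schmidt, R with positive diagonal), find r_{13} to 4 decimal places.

r_{13} = -4.0853

c_1 = (-3, -2, -4); ‖c_1‖ = 5.3852, so e_1 = (-0.5571, -0.3714, -0.7428).
r_{13} = e_1·c_3 = -4.0853.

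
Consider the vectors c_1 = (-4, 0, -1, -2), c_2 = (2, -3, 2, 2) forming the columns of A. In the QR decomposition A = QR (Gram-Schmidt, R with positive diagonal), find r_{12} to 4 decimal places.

c_1 = (-4, 0, -1, -2); ‖c_1‖ = 4.5826, so e_1 = (-0.8729, 0.0000, -0.2182, -0.4364).
r_{12} = e_1·c_2 = -3.0551.

r_{12} = -3.0551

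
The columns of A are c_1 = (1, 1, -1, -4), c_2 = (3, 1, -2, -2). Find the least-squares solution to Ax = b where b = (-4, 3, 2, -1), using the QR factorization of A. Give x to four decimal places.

c_1 = (1, 1, -1, -4); ‖c_1‖ = 4.3589, so q_1 = (0.2294, 0.2294, -0.2294, -0.9177).
q_1·c_2 = 0.2294·3 + 0.2294·1 + (-0.2294)·(-2) + (-0.9177)·(-2) = 3.2118.
u_2 = c_2 − 3.2118·q_1 = (2.2632, 0.2632, -1.2632, 0.9474).
‖u_2‖ = 2.7720, so q_2 = (0.8164, 0.0949, -0.4557, 0.3418).
Qᵀb = (0.2294, -4.2340).
Back-substitute: x_2 = -4.2340/2.7720 = -1.5274.
x_1 = (0.2294 − 3.2118·(-1.5274))/4.3589 = 1.1781.

x = (1.1781, -1.5274)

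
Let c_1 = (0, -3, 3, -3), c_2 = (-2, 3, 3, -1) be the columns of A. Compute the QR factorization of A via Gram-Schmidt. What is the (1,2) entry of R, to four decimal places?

e_1 = c_1/‖c_1‖ = (0, -3, 3, -3)/5.1962 = (0.0000, -0.5774, 0.5774, -0.5774).
r_{12} = e_1·c_2 = 0.5774.

r_{12} = 0.5774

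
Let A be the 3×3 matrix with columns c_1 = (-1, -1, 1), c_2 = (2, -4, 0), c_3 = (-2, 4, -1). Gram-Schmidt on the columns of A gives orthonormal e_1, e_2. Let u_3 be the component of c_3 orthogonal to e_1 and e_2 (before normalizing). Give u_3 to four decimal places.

u_3 = (-0.4286, -0.2143, -0.6429)

c_1 = (-1, -1, 1); ‖c_1‖ = 1.7321, so e_1 = (-0.5774, -0.5774, 0.5774).
e_1·c_2 = (-0.5774)·2 + (-0.5774)·(-4) + 0.5774·0 = 1.1547.
u_2 = c_2 − 1.1547·e_1 = (2.6667, -3.3333, -0.6667).
‖u_2‖ = 4.3205, so e_2 = (0.6172, -0.7715, -0.1543).
e_1·c_3 = (-0.5774)·(-2) + (-0.5774)·4 + 0.5774·(-1) = -1.7321; e_2·c_3 = 0.6172·(-2) + (-0.7715)·4 + (-0.1543)·(-1) = -4.1662.
u_3 = c_3 + 1.7321·e_1 + 4.1662·e_2 = (-0.4286, -0.2143, -0.6429).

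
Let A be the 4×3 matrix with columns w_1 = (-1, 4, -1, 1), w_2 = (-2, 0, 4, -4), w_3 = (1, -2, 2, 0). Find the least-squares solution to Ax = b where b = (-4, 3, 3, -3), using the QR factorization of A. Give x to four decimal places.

x = (0.6667, 1.0556, -0.3333)

q_1 = w_1/‖w_1‖ = (-1, 4, -1, 1)/4.3589 = (-0.2294, 0.9177, -0.2294, 0.2294).
r_{12} = q_1·w_2 = -1.3765.
u_2 = w_2 + 1.3765·q_1 = (-2.3158, 1.2632, 3.6842, -3.6842).
‖u_2‖ = 5.8400, so q_2 = (-0.3965, 0.2163, 0.6309, -0.6309).
r_{13} = q_1·w_3 = -2.5236; r_{23} = q_2·w_3 = 0.4326.
u_3 = w_3 + 2.5236·q_1 − 0.4326·q_2 = (0.5926, 0.2222, 1.1481, 0.8519).
‖u_3‖ = 1.5635, so q_3 = (0.3790, 0.1421, 0.7344, 0.5448).
Qᵀb = (2.2942, 6.0202, -0.5212).
Back-substitute: x_3 = -0.5212/1.5635 = -0.3333.
x_2 = (6.0202 − 0.4326·(-0.3333))/5.8400 = 1.0556.
x_1 = (2.2942 + 1.3765·1.0556 + 2.5236·(-0.3333))/4.3589 = 0.6667.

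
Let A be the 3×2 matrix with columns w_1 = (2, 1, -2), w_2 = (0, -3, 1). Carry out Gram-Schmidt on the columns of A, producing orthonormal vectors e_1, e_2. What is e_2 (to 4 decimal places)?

e_2 = (0.4134, -0.9096, -0.0413)

w_1 = (2, 1, -2); ‖w_1‖ = 3.0000, so e_1 = (0.6667, 0.3333, -0.6667).
e_1·w_2 = 0.6667·0 + 0.3333·(-3) + (-0.6667)·1 = -1.6667.
u_2 = w_2 + 1.6667·e_1 = (1.1111, -2.4444, -0.1111).
‖u_2‖ = 2.6874, so e_2 = (0.4134, -0.9096, -0.0413).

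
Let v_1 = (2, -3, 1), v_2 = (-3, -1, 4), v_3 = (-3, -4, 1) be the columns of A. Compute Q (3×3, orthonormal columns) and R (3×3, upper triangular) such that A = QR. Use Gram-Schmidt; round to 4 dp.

v_1 = (2, -3, 1); ‖v_1‖ = 3.7417, so q_1 = (0.5345, -0.8018, 0.2673).
q_1·v_2 = 0.5345·(-3) + (-0.8018)·(-1) + 0.2673·4 = 0.2673.
u_2 = v_2 − 0.2673·q_1 = (-3.1429, -0.7857, 3.9286).
‖u_2‖ = 5.0920, so q_2 = (-0.6172, -0.1543, 0.7715).
q_1·v_3 = 0.5345·(-3) + (-0.8018)·(-4) + 0.2673·1 = 1.8708; q_2·v_3 = (-0.6172)·(-3) + (-0.1543)·(-4) + 0.7715·1 = 3.2404.
u_3 = v_3 − 1.8708·q_1 − 3.2404·q_2 = (-2.0000, -2.0000, -2.0000).
‖u_3‖ = 3.4641, so q_3 = (-0.5774, -0.5774, -0.5774).

Q = [[0.5345, -0.6172, -0.5774], [-0.8018, -0.1543, -0.5774], [0.2673, 0.7715, -0.5774]], R = [[3.7417, 0.2673, 1.8708], [0.0000, 5.0920, 3.2404], [0.0000, 0.0000, 3.4641]]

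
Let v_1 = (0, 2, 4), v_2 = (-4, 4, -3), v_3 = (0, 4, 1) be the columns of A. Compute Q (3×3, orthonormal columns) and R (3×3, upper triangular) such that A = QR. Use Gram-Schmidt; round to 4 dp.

q_1 = v_1/‖v_1‖ = (0, 2, 4)/4.4721 = (0.0000, 0.4472, 0.8944).
r_{12} = q_1·v_2 = -0.8944.
u_2 = v_2 + 0.8944·q_1 = (-4.0000, 4.4000, -2.2000).
‖u_2‖ = 6.3403, so q_2 = (-0.6309, 0.6940, -0.3470).
r_{13} = q_1·v_3 = 2.6833; r_{23} = q_2·v_3 = 2.4289.
u_3 = v_3 − 2.6833·q_1 − 2.4289·q_2 = (1.5323, 1.1144, -0.5572).
‖u_3‖ = 1.9750, so q_3 = (0.7759, 0.5643, -0.2821).

Q = [[0.0000, -0.6309, 0.7759], [0.4472, 0.6940, 0.5643], [0.8944, -0.3470, -0.2821]], R = [[4.4721, -0.8944, 2.6833], [0.0000, 6.3403, 2.4289], [0.0000, 0.0000, 1.9750]]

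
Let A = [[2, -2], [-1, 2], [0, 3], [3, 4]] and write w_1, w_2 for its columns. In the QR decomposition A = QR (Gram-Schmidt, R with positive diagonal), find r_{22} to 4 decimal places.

r_{22} = 5.5162

q_1 = w_1/‖w_1‖ = (2, -1, 0, 3)/3.7417 = (0.5345, -0.2673, 0.0000, 0.8018).
r_{12} = q_1·w_2 = 1.6036.
u_2 = w_2 − 1.6036·q_1 = (-2.8571, 2.4286, 3.0000, 2.7143).
r_{22} = ‖u_2‖ = 5.5162.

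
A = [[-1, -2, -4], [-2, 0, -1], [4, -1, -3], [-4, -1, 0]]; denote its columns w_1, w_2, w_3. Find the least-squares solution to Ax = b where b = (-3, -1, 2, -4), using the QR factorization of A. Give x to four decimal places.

w_1 = (-1, -2, 4, -4); ‖w_1‖ = 6.0828, so e_1 = (-0.1644, -0.3288, 0.6576, -0.6576).
e_1·w_2 = (-0.1644)·(-2) + (-0.3288)·0 + 0.6576·(-1) + (-0.6576)·(-1) = 0.3288.
u_2 = w_2 − 0.3288·e_1 = (-1.9459, 0.1081, -1.2162, -0.7838).
‖u_2‖ = 2.4273, so e_2 = (-0.8017, 0.0445, -0.5011, -0.3229).
e_1·w_3 = (-0.1644)·(-4) + (-0.3288)·(-1) + 0.6576·(-3) + (-0.6576)·0 = -0.9864; e_2·w_3 = (-0.8017)·(-4) + 0.0445·(-1) + (-0.5011)·(-3) + (-0.3229)·0 = 4.6654.
u_3 = w_3 + 0.9864·e_1 − 4.6654·e_2 = (-0.4220, -1.5321, -0.0138, 0.8578).
‖u_3‖ = 1.8060, so e_3 = (-0.2337, -0.8484, -0.0076, 0.4750).
Qᵀb = (4.7676, 2.6500, -0.3658).
Back-substitute: x_3 = -0.3658/1.8060 = -0.2025.
x_2 = (2.6500 − 4.6654·(-0.2025))/2.4273 = 1.4810.
x_1 = (4.7676 − 0.3288·1.4810 + 0.9864·(-0.2025))/6.0828 = 0.6709.

x = (0.6709, 1.4810, -0.2025)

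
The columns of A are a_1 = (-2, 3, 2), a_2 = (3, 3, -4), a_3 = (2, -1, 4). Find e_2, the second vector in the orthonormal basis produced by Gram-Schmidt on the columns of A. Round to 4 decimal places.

a_1 = (-2, 3, 2); ‖a_1‖ = 4.1231, so e_1 = (-0.4851, 0.7276, 0.4851).
e_1·a_2 = (-0.4851)·3 + 0.7276·3 + 0.4851·(-4) = -1.2127.
u_2 = a_2 + 1.2127·e_1 = (2.4118, 3.8824, -3.4118).
‖u_2‖ = 5.7035, so e_2 = (0.4229, 0.6807, -0.5982).

e_2 = (0.4229, 0.6807, -0.5982)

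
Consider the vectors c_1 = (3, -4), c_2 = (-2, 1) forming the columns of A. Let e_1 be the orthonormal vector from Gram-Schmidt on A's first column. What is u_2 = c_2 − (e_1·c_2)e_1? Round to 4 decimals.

u_2 = (-0.8000, -0.6000)

c_1 = (3, -4); ‖c_1‖ = 5.0000, so e_1 = (0.6000, -0.8000).
e_1·c_2 = 0.6000·(-2) + (-0.8000)·1 = -2.0000.
u_2 = c_2 + 2.0000·e_1 = (-0.8000, -0.6000).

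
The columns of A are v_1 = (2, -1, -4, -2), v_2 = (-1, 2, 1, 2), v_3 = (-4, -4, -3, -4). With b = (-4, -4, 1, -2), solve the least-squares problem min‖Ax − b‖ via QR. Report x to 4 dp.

x = (-1.0362, -0.8814, 0.7080)

v_1 = (2, -1, -4, -2); ‖v_1‖ = 5.0000, so e_1 = (0.4000, -0.2000, -0.8000, -0.4000).
e_1·v_2 = 0.4000·(-1) + (-0.2000)·2 + (-0.8000)·1 + (-0.4000)·2 = -2.4000.
u_2 = v_2 + 2.4000·e_1 = (-0.0400, 1.5200, -0.9200, 1.0400).
‖u_2‖ = 2.0591, so e_2 = (-0.0194, 0.7382, -0.4468, 0.5051).
e_1·v_3 = 0.4000·(-4) + (-0.2000)·(-4) + (-0.8000)·(-3) + (-0.4000)·(-4) = 3.2000; e_2·v_3 = (-0.0194)·(-4) + 0.7382·(-4) + (-0.4468)·(-3) + 0.5051·(-4) = -3.5549.
u_3 = v_3 − 3.2000·e_1 + 3.5549·e_2 = (-5.3491, -0.7358, -2.0283, -0.9245).
‖u_3‖ = 5.8415, so e_3 = (-0.9157, -0.1260, -0.3472, -0.1583).
Qᵀb = (-0.8000, -4.3319, 4.1360).
Back-substitute: x_3 = 4.1360/5.8415 = 0.7080.
x_2 = (-4.3319 + 3.5549·0.7080)/2.0591 = -0.8814.
x_1 = (-0.8000 + 2.4000·(-0.8814) − 3.2000·0.7080)/5.0000 = -1.0362.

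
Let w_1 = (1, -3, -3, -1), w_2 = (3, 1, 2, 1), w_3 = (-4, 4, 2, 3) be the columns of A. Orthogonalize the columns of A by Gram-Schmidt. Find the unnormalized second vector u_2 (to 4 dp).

w_1 = (1, -3, -3, -1); ‖w_1‖ = 4.4721, so e_1 = (0.2236, -0.6708, -0.6708, -0.2236).
e_1·w_2 = 0.2236·3 + (-0.6708)·1 + (-0.6708)·2 + (-0.2236)·1 = -1.5652.
u_2 = w_2 + 1.5652·e_1 = (3.3500, -0.0500, 0.9500, 0.6500).

u_2 = (3.3500, -0.0500, 0.9500, 0.6500)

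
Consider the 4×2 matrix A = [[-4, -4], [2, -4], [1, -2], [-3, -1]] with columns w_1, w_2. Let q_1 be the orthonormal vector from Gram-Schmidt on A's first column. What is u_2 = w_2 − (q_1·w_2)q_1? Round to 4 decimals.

q_1 = w_1/‖w_1‖ = (-4, 2, 1, -3)/5.4772 = (-0.7303, 0.3651, 0.1826, -0.5477).
r_{12} = q_1·w_2 = 1.6432.
u_2 = w_2 − 1.6432·q_1 = (-2.8000, -4.6000, -2.3000, -0.1000).

u_2 = (-2.8000, -4.6000, -2.3000, -0.1000)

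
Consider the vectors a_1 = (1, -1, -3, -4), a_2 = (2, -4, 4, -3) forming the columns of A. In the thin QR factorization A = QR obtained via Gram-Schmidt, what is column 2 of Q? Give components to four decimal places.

a_1 = (1, -1, -3, -4); ‖a_1‖ = 5.1962, so q_1 = (0.1925, -0.1925, -0.5774, -0.7698).
q_1·a_2 = 0.1925·2 + (-0.1925)·(-4) + (-0.5774)·4 + (-0.7698)·(-3) = 1.1547.
u_2 = a_2 − 1.1547·q_1 = (1.7778, -3.7778, 4.6667, -2.1111).
‖u_2‖ = 6.6081, so q_2 = (0.2690, -0.5717, 0.7062, -0.3195).

q_2 = (0.2690, -0.5717, 0.7062, -0.3195)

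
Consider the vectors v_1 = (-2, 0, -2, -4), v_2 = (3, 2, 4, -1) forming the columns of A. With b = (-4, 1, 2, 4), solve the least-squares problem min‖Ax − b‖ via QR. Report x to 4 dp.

x = (-0.6774, -0.4258)

v_1 = (-2, 0, -2, -4); ‖v_1‖ = 4.8990, so e_1 = (-0.4082, 0.0000, -0.4082, -0.8165).
e_1·v_2 = (-0.4082)·3 + 0.0000·2 + (-0.4082)·4 + (-0.8165)·(-1) = -2.0412.
u_2 = v_2 + 2.0412·e_1 = (2.1667, 2.0000, 3.1667, -2.6667).
‖u_2‖ = 5.0827, so e_2 = (0.4263, 0.3935, 0.6230, -0.5247).
Qᵀb = (-2.4495, -2.1642).
Back-substitute: x_2 = -2.1642/5.0827 = -0.4258.
x_1 = (-2.4495 + 2.0412·(-0.4258))/4.8990 = -0.6774.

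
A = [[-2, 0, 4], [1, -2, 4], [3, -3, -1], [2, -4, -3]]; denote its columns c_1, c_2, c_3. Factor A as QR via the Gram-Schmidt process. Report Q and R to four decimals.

Q = [[-0.4714, -0.7059, 0.1846], [0.2357, -0.3158, 0.7643], [0.7071, 0.0557, 0.2461], [0.4714, -0.6316, -0.5667]], R = [[4.2426, -4.4783, -3.0641], [0.0000, 2.9907, -2.2477], [0.0000, 0.0000, 5.2497]]

c_1 = (-2, 1, 3, 2); ‖c_1‖ = 4.2426, so q_1 = (-0.4714, 0.2357, 0.7071, 0.4714).
q_1·c_2 = (-0.4714)·0 + 0.2357·(-2) + 0.7071·(-3) + 0.4714·(-4) = -4.4783.
u_2 = c_2 + 4.4783·q_1 = (-2.1111, -0.9444, 0.1667, -1.8889).
‖u_2‖ = 2.9907, so q_2 = (-0.7059, -0.3158, 0.0557, -0.6316).
q_1·c_3 = (-0.4714)·4 + 0.2357·4 + 0.7071·(-1) + 0.4714·(-3) = -3.0641; q_2·c_3 = (-0.7059)·4 + (-0.3158)·4 + 0.0557·(-1) + (-0.6316)·(-3) = -2.2477.
u_3 = c_3 + 3.0641·q_1 + 2.2477·q_2 = (0.9689, 4.0124, 1.2919, -2.9752).
‖u_3‖ = 5.2497, so q_3 = (0.1846, 0.7643, 0.2461, -0.5667).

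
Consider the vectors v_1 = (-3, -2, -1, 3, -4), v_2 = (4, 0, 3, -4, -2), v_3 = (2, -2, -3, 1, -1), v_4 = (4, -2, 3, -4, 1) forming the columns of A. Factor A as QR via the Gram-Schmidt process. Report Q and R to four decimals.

Q = [[-0.4804, 0.4246, 0.6128, -0.1184], [-0.3203, -0.1630, -0.3759, -0.8481], [-0.1601, 0.4203, -0.6864, 0.3390], [0.4804, -0.4246, 0.1077, -0.0569], [-0.6405, -0.6605, -0.0193, 0.3854]], R = [[6.2450, -3.0424, 1.2810, -4.3235], [0.0000, 5.9786, 0.1501, 4.3231], [0.0000, 0.0000, 4.1637, 0.6940], [0.0000, 0.0000, 0.0000, 2.8525]]

v_1 = (-3, -2, -1, 3, -4); ‖v_1‖ = 6.2450, so e_1 = (-0.4804, -0.3203, -0.1601, 0.4804, -0.6405).
e_1·v_2 = (-0.4804)·4 + (-0.3203)·0 + (-0.1601)·3 + 0.4804·(-4) + (-0.6405)·(-2) = -3.0424.
u_2 = v_2 + 3.0424·e_1 = (2.5385, -0.9744, 2.5128, -2.5385, -3.9487).
‖u_2‖ = 5.9786, so e_2 = (0.4246, -0.1630, 0.4203, -0.4246, -0.6605).
e_1·v_3 = (-0.4804)·2 + (-0.3203)·(-2) + (-0.1601)·(-3) + 0.4804·1 + (-0.6405)·(-1) = 1.2810; e_2·v_3 = 0.4246·2 + (-0.1630)·(-2) + 0.4203·(-3) + (-0.4246)·1 + (-0.6605)·(-1) = 0.1501.
u_3 = v_3 − 1.2810·e_1 − 0.1501·e_2 = (2.5516, -1.5653, -2.8580, 0.4484, -0.0803).
‖u_3‖ = 4.1637, so e_3 = (0.6128, -0.3759, -0.6864, 0.1077, -0.0193).
e_1·v_4 = (-0.4804)·4 + (-0.3203)·(-2) + (-0.1601)·3 + 0.4804·(-4) + (-0.6405)·1 = -4.3235; e_2·v_4 = 0.4246·4 + (-0.1630)·(-2) + 0.4203·3 + (-0.4246)·(-4) + (-0.6605)·1 = 4.3231; e_3·v_4 = 0.6128·4 + (-0.3759)·(-2) + (-0.6864)·3 + 0.1077·(-4) + (-0.0193)·1 = 0.6940.
u_4 = v_4 + 4.3235·e_1 − 4.3231·e_2 − 0.6940·e_3 = (-0.3378, -2.4192, 0.9670, -0.1622, 1.0995).
‖u_4‖ = 2.8525, so e_4 = (-0.1184, -0.8481, 0.3390, -0.0569, 0.3854).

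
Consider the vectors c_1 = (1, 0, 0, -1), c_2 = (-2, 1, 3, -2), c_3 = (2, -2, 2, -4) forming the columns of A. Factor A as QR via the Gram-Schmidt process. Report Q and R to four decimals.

Q = [[0.7071, -0.4714, -0.0438], [0.0000, 0.2357, -0.9629], [0.0000, 0.7071, 0.2626], [-0.7071, -0.4714, -0.0438]], R = [[1.4142, 0.0000, 4.2426], [0.0000, 4.2426, 1.8856], [0.0000, 0.0000, 2.5386]]

q_1 = c_1/‖c_1‖ = (1, 0, 0, -1)/1.4142 = (0.7071, 0.0000, 0.0000, -0.7071).
r_{12} = q_1·c_2 = 0.0000.
u_2 = c_2 + 0.0000·q_1 = (-2.0000, 1.0000, 3.0000, -2.0000).
‖u_2‖ = 4.2426, so q_2 = (-0.4714, 0.2357, 0.7071, -0.4714).
r_{13} = q_1·c_3 = 4.2426; r_{23} = q_2·c_3 = 1.8856.
u_3 = c_3 − 4.2426·q_1 − 1.8856·q_2 = (-0.1111, -2.4444, 0.6667, -0.1111).
‖u_3‖ = 2.5386, so q_3 = (-0.0438, -0.9629, 0.2626, -0.0438).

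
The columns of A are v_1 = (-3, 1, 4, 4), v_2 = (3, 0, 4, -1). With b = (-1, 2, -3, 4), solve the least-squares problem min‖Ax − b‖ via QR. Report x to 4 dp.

q_1 = v_1/‖v_1‖ = (-3, 1, 4, 4)/6.4807 = (-0.4629, 0.1543, 0.6172, 0.6172).
r_{12} = q_1·v_2 = 0.4629.
u_2 = v_2 − 0.4629·q_1 = (3.2143, -0.0714, 3.7143, -1.2857).
‖u_2‖ = 5.0780, so q_2 = (0.6330, -0.0141, 0.7315, -0.2532).
Qᵀb = (1.3887, -3.8683).
Back-substitute: x_2 = -3.8683/5.0780 = -0.7618.
x_1 = (1.3887 − 0.4629·(-0.7618))/6.4807 = 0.2687.

x = (0.2687, -0.7618)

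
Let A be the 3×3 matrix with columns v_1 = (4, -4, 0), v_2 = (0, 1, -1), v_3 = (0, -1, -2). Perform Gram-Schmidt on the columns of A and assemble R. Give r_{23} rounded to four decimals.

v_1 = (4, -4, 0); ‖v_1‖ = 5.6569, so q_1 = (0.7071, -0.7071, 0.0000).
q_1·v_2 = 0.7071·0 + (-0.7071)·1 + 0.0000·(-1) = -0.7071.
u_2 = v_2 + 0.7071·q_1 = (0.5000, 0.5000, -1.0000).
‖u_2‖ = 1.2247, so q_2 = (0.4082, 0.4082, -0.8165).
r_{23} = q_2·v_3 = 1.2247.

r_{23} = 1.2247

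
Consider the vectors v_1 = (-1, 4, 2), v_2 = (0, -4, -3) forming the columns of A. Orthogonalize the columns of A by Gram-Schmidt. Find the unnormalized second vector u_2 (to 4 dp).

e_1 = v_1/‖v_1‖ = (-1, 4, 2)/4.5826 = (-0.2182, 0.8729, 0.4364).
r_{12} = e_1·v_2 = -4.8008.
u_2 = v_2 + 4.8008·e_1 = (-1.0476, 0.1905, -0.9048).

u_2 = (-1.0476, 0.1905, -0.9048)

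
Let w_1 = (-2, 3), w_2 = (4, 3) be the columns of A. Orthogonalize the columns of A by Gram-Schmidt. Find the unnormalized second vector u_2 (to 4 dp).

w_1 = (-2, 3); ‖w_1‖ = 3.6056, so q_1 = (-0.5547, 0.8321).
q_1·w_2 = (-0.5547)·4 + 0.8321·3 = 0.2774.
u_2 = w_2 − 0.2774·q_1 = (4.1538, 2.7692).

u_2 = (4.1538, 2.7692)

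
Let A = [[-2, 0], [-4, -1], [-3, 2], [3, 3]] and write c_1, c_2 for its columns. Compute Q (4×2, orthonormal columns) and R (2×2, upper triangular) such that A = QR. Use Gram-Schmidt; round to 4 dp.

Q = [[-0.3244, 0.1033], [-0.6489, -0.0738], [-0.4867, 0.7160], [0.4867, 0.6865]], R = [[6.1644, 1.1355], [0.0000, 3.5652]]

c_1 = (-2, -4, -3, 3); ‖c_1‖ = 6.1644, so q_1 = (-0.3244, -0.6489, -0.4867, 0.4867).
q_1·c_2 = (-0.3244)·0 + (-0.6489)·(-1) + (-0.4867)·2 + 0.4867·3 = 1.1355.
u_2 = c_2 − 1.1355·q_1 = (0.3684, -0.2632, 2.5526, 2.4474).
‖u_2‖ = 3.5652, so q_2 = (0.1033, -0.0738, 0.7160, 0.6865).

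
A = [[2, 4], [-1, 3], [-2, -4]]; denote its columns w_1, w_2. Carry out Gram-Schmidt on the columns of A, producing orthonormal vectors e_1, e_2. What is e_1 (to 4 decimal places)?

w_1 = (2, -1, -2); ‖w_1‖ = 3.0000, so e_1 = (0.6667, -0.3333, -0.6667).

e_1 = (0.6667, -0.3333, -0.6667)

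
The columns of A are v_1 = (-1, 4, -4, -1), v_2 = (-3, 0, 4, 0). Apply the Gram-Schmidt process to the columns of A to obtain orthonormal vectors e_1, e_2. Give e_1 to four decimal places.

v_1 = (-1, 4, -4, -1); ‖v_1‖ = 5.8310, so e_1 = (-0.1715, 0.6860, -0.6860, -0.1715).

e_1 = (-0.1715, 0.6860, -0.6860, -0.1715)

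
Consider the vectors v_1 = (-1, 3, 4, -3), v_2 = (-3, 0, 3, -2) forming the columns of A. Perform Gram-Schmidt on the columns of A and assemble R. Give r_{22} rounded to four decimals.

e_1 = v_1/‖v_1‖ = (-1, 3, 4, -3)/5.9161 = (-0.1690, 0.5071, 0.6761, -0.5071).
r_{12} = e_1·v_2 = 3.5496.
u_2 = v_2 − 3.5496·e_1 = (-2.4000, -1.8000, 0.6000, -0.2000).
r_{22} = ‖u_2‖ = 3.0659.

r_{22} = 3.0659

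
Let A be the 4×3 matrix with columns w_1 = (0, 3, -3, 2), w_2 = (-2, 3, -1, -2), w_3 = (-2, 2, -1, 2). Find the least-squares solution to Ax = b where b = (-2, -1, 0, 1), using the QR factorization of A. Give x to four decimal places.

x = (-0.5351, -0.1840, 0.9419)

w_1 = (0, 3, -3, 2); ‖w_1‖ = 4.6904, so q_1 = (0.0000, 0.6396, -0.6396, 0.4264).
q_1·w_2 = 0.0000·(-2) + 0.6396·3 + (-0.6396)·(-1) + 0.4264·(-2) = 1.7056.
u_2 = w_2 − 1.7056·q_1 = (-2.0000, 1.9091, 0.0909, -2.7273).
‖u_2‖ = 3.8847, so q_2 = (-0.5148, 0.4914, 0.0234, -0.7021).
q_1·w_3 = 0.0000·(-2) + 0.6396·2 + (-0.6396)·(-1) + 0.4264·2 = 2.7716; q_2·w_3 = (-0.5148)·(-2) + 0.4914·2 + 0.0234·(-1) + (-0.7021)·2 = 0.5850.
u_3 = w_3 − 2.7716·q_1 − 0.5850·q_2 = (-1.6988, -0.0602, 0.7590, 1.2289).
‖u_3‖ = 2.2307, so q_3 = (-0.7616, -0.0270, 0.3403, 0.5509).
Qᵀb = (-0.2132, -0.1638, 2.1010).
Back-substitute: x_3 = 2.1010/2.2307 = 0.9419.
x_2 = (-0.1638 − 0.5850·0.9419)/3.8847 = -0.1840.
x_1 = (-0.2132 − 1.7056·(-0.1840) − 2.7716·0.9419)/4.6904 = -0.5351.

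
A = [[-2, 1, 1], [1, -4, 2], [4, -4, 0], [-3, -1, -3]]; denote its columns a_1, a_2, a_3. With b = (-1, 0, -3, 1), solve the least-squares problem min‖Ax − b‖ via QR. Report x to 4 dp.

x = (-0.3750, 0.0821, -0.0212)

a_1 = (-2, 1, 4, -3); ‖a_1‖ = 5.4772, so q_1 = (-0.3651, 0.1826, 0.7303, -0.5477).
q_1·a_2 = (-0.3651)·1 + 0.1826·(-4) + 0.7303·(-4) + (-0.5477)·(-1) = -3.4689.
u_2 = a_2 + 3.4689·q_1 = (-0.2667, -3.3667, -1.4667, -2.9000).
‖u_2‖ = 4.6869, so q_2 = (-0.0569, -0.7183, -0.3129, -0.6188).
q_1·a_3 = (-0.3651)·1 + 0.1826·2 + 0.7303·0 + (-0.5477)·(-3) = 1.6432; q_2·a_3 = (-0.0569)·1 + (-0.7183)·2 + (-0.3129)·0 + (-0.6188)·(-3) = 0.3627.
u_3 = a_3 − 1.6432·q_1 − 0.3627·q_2 = (1.6206, 1.9605, -1.0865, -1.8756).
‖u_3‖ = 3.3419, so q_3 = (0.4849, 0.5867, -0.3251, -0.5612).
Qᵀb = (-2.3735, 0.3769, -0.0708).
Back-substitute: x_3 = -0.0708/3.3419 = -0.0212.
x_2 = (0.3769 − 0.3627·(-0.0212))/4.6869 = 0.0821.
x_1 = (-2.3735 + 3.4689·0.0821 − 1.6432·(-0.0212))/5.4772 = -0.3750.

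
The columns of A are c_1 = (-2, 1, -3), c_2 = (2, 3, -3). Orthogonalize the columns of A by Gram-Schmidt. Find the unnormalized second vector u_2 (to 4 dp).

u_2 = (3.1429, 2.4286, -1.2857)

c_1 = (-2, 1, -3); ‖c_1‖ = 3.7417, so e_1 = (-0.5345, 0.2673, -0.8018).
e_1·c_2 = (-0.5345)·2 + 0.2673·3 + (-0.8018)·(-3) = 2.1381.
u_2 = c_2 − 2.1381·e_1 = (3.1429, 2.4286, -1.2857).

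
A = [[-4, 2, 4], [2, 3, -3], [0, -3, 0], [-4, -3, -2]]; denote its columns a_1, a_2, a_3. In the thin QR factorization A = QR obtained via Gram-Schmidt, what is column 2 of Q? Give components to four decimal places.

e_2 = (0.5856, 0.4601, -0.5647, -0.3556)

a_1 = (-4, 2, 0, -4); ‖a_1‖ = 6.0000, so e_1 = (-0.6667, 0.3333, 0.0000, -0.6667).
e_1·a_2 = (-0.6667)·2 + 0.3333·3 + 0.0000·(-3) + (-0.6667)·(-3) = 1.6667.
u_2 = a_2 − 1.6667·e_1 = (3.1111, 2.4444, -3.0000, -1.8889).
‖u_2‖ = 5.3125, so e_2 = (0.5856, 0.4601, -0.5647, -0.3556).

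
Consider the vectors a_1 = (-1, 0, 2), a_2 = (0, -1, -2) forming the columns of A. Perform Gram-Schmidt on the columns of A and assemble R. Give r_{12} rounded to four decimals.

a_1 = (-1, 0, 2); ‖a_1‖ = 2.2361, so q_1 = (-0.4472, 0.0000, 0.8944).
r_{12} = q_1·a_2 = -1.7889.

r_{12} = -1.7889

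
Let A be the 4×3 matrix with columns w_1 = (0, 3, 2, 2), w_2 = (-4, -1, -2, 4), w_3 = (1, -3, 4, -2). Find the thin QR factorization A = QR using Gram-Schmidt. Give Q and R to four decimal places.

e_1 = w_1/‖w_1‖ = (0, 3, 2, 2)/4.1231 = (0.0000, 0.7276, 0.4851, 0.4851).
r_{12} = e_1·w_2 = 0.2425.
u_2 = w_2 − 0.2425·e_1 = (-4.0000, -1.1765, -2.1176, 3.8824).
‖u_2‖ = 6.0779, so e_2 = (-0.6581, -0.1936, -0.3484, 0.6388).
r_{13} = e_1·w_3 = -1.2127; r_{23} = e_2·w_3 = -2.7486.
u_3 = w_3 + 1.2127·e_1 + 2.7486·e_2 = (-0.8089, -2.6497, 3.6306, 0.3439).
‖u_3‖ = 4.5798, so e_3 = (-0.1766, -0.5786, 0.7927, 0.0751).

Q = [[0.0000, -0.6581, -0.1766], [0.7276, -0.1936, -0.5786], [0.4851, -0.3484, 0.7927], [0.4851, 0.6388, 0.0751]], R = [[4.1231, 0.2425, -1.2127], [0.0000, 6.0779, -2.7486], [0.0000, 0.0000, 4.5798]]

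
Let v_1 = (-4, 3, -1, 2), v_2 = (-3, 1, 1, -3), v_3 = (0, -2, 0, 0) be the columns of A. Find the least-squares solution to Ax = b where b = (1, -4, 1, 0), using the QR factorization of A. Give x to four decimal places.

x = (-0.2273, -0.0455, 1.6364)

q_1 = v_1/‖v_1‖ = (-4, 3, -1, 2)/5.4772 = (-0.7303, 0.5477, -0.1826, 0.3651).
r_{12} = q_1·v_2 = 1.4606.
u_2 = v_2 − 1.4606·q_1 = (-1.9333, 0.2000, 1.2667, -3.5333).
‖u_2‖ = 4.2269, so q_2 = (-0.4574, 0.0473, 0.2997, -0.8359).
r_{13} = q_1·v_3 = -1.0954; r_{23} = q_2·v_3 = -0.0946.
u_3 = v_3 + 1.0954·q_1 + 0.0946·q_2 = (-0.8433, -1.3955, -0.1716, 0.3209).
‖u_3‖ = 1.6706, so q_3 = (-0.5048, -0.8353, -0.1027, 0.1921).
Qᵀb = (-3.1038, -0.3470, 2.7338).
Back-substitute: x_3 = 2.7338/1.6706 = 1.6364.
x_2 = (-0.3470 + 0.0946·1.6364)/4.2269 = -0.0455.
x_1 = (-3.1038 − 1.4606·(-0.0455) + 1.0954·1.6364)/5.4772 = -0.2273.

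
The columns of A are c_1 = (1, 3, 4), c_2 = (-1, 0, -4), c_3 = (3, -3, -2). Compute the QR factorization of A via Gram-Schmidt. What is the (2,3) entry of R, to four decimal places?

c_1 = (1, 3, 4); ‖c_1‖ = 5.0990, so q_1 = (0.1961, 0.5883, 0.7845).
q_1·c_2 = 0.1961·(-1) + 0.5883·0 + 0.7845·(-4) = -3.3340.
u_2 = c_2 + 3.3340·q_1 = (-0.3462, 1.9615, -1.3846).
‖u_2‖ = 2.4258, so q_2 = (-0.1427, 0.8086, -0.5708).
r_{23} = q_2·c_3 = -1.7123.

r_{23} = -1.7123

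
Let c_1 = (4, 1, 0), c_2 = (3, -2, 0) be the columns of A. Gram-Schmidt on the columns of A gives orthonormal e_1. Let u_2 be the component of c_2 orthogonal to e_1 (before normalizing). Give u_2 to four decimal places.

e_1 = c_1/‖c_1‖ = (4, 1, 0)/4.1231 = (0.9701, 0.2425, 0.0000).
r_{12} = e_1·c_2 = 2.4254.
u_2 = c_2 − 2.4254·e_1 = (0.6471, -2.5882, 0.0000).

u_2 = (0.6471, -2.5882, 0.0000)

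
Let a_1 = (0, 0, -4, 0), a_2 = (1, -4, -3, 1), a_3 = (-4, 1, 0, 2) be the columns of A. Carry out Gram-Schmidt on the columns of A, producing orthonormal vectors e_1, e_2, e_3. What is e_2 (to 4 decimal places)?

e_2 = (0.2357, -0.9428, 0.0000, 0.2357)

e_1 = a_1/‖a_1‖ = (0, 0, -4, 0)/4.0000 = (0.0000, 0.0000, -1.0000, 0.0000).
r_{12} = e_1·a_2 = 3.0000.
u_2 = a_2 − 3.0000·e_1 = (1.0000, -4.0000, 0.0000, 1.0000).
‖u_2‖ = 4.2426, so e_2 = (0.2357, -0.9428, 0.0000, 0.2357).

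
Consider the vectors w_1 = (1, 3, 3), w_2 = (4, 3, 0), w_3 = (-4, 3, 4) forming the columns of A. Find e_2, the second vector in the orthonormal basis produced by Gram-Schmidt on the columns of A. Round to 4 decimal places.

e_2 = (0.8262, 0.2361, -0.5115)

e_1 = w_1/‖w_1‖ = (1, 3, 3)/4.3589 = (0.2294, 0.6882, 0.6882).
r_{12} = e_1·w_2 = 2.9824.
u_2 = w_2 − 2.9824·e_1 = (3.3158, 0.9474, -2.0526).
‖u_2‖ = 4.0131, so e_2 = (0.8262, 0.2361, -0.5115).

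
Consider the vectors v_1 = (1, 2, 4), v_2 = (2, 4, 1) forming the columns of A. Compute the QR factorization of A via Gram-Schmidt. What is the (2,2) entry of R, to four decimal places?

r_{22} = 3.4157

v_1 = (1, 2, 4); ‖v_1‖ = 4.5826, so e_1 = (0.2182, 0.4364, 0.8729).
e_1·v_2 = 0.2182·2 + 0.4364·4 + 0.8729·1 = 3.0551.
u_2 = v_2 − 3.0551·e_1 = (1.3333, 2.6667, -1.6667).
r_{22} = ‖u_2‖ = 3.4157.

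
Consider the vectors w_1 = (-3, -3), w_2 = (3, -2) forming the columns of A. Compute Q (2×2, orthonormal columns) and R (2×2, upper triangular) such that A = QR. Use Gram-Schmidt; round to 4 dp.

w_1 = (-3, -3); ‖w_1‖ = 4.2426, so e_1 = (-0.7071, -0.7071).
e_1·w_2 = (-0.7071)·3 + (-0.7071)·(-2) = -0.7071.
u_2 = w_2 + 0.7071·e_1 = (2.5000, -2.5000).
‖u_2‖ = 3.5355, so e_2 = (0.7071, -0.7071).

Q = [[-0.7071, 0.7071], [-0.7071, -0.7071]], R = [[4.2426, -0.7071], [0.0000, 3.5355]]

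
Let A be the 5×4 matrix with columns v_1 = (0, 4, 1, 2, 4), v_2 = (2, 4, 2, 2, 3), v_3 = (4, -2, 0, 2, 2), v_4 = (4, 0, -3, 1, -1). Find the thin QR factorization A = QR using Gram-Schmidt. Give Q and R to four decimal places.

v_1 = (0, 4, 1, 2, 4); ‖v_1‖ = 6.0828, so e_1 = (0.0000, 0.6576, 0.1644, 0.3288, 0.6576).
e_1·v_2 = 0.0000·2 + 0.6576·4 + 0.1644·2 + 0.3288·2 + 0.6576·3 = 5.5896.
u_2 = v_2 − 5.5896·e_1 = (2.0000, 0.3243, 1.0811, 0.1622, -0.6757).
‖u_2‖ = 2.3993, so e_2 = (0.8336, 0.1352, 0.4506, 0.0676, -0.2816).
e_1·v_3 = 0.0000·4 + 0.6576·(-2) + 0.1644·0 + 0.3288·2 + 0.6576·2 = 0.6576; e_2·v_3 = 0.8336·4 + 0.1352·(-2) + 0.4506·0 + 0.0676·2 + (-0.2816)·2 = 2.6359.
u_3 = v_3 − 0.6576·e_1 − 2.6359·e_2 = (1.8028, -2.7887, -1.2958, 1.6056, 2.3099).
‖u_3‖ = 4.5409, so e_3 = (0.3970, -0.6141, -0.2854, 0.3536, 0.5087).
e_1·v_4 = 0.0000·4 + 0.6576·0 + 0.1644·(-3) + 0.3288·1 + 0.6576·(-1) = -0.8220; e_2·v_4 = 0.8336·4 + 0.1352·0 + 0.4506·(-3) + 0.0676·1 + (-0.2816)·(-1) = 2.3317; e_3·v_4 = 0.3970·4 + (-0.6141)·0 + (-0.2854)·(-3) + 0.3536·1 + 0.5087·(-1) = 2.2891.
u_4 = v_4 + 0.8220·e_1 − 2.3317·e_2 − 2.2891·e_3 = (1.1475, 1.6311, -3.2623, 0.3033, -0.9672).
‖u_4‖ = 3.9557, so e_4 = (0.2901, 0.4124, -0.8247, 0.0767, -0.2445).

Q = [[0.0000, 0.8336, 0.3970, 0.2901], [0.6576, 0.1352, -0.6141, 0.4124], [0.1644, 0.4506, -0.2854, -0.8247], [0.3288, 0.0676, 0.3536, 0.0767], [0.6576, -0.2816, 0.5087, -0.2445]], R = [[6.0828, 5.5896, 0.6576, -0.8220], [0.0000, 2.3993, 2.6359, 2.3317], [0.0000, 0.0000, 4.5409, 2.2891], [0.0000, 0.0000, 0.0000, 3.9557]]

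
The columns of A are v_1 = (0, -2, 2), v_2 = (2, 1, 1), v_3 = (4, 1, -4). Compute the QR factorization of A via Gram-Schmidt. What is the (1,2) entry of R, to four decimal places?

v_1 = (0, -2, 2); ‖v_1‖ = 2.8284, so q_1 = (0.0000, -0.7071, 0.7071).
r_{12} = q_1·v_2 = 0.0000.

r_{12} = 0.0000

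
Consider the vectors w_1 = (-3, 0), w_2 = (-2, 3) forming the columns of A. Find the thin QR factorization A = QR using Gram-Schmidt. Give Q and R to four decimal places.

w_1 = (-3, 0); ‖w_1‖ = 3.0000, so q_1 = (-1.0000, 0.0000).
q_1·w_2 = (-1.0000)·(-2) + 0.0000·3 = 2.0000.
u_2 = w_2 − 2.0000·q_1 = (0.0000, 3.0000).
‖u_2‖ = 3.0000, so q_2 = (0.0000, 1.0000).

Q = [[-1.0000, 0.0000], [0.0000, 1.0000]], R = [[3.0000, 2.0000], [0.0000, 3.0000]]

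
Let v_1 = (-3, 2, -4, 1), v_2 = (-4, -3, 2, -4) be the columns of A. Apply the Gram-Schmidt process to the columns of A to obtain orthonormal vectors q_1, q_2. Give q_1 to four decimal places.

q_1 = (-0.5477, 0.3651, -0.7303, 0.1826)

v_1 = (-3, 2, -4, 1); ‖v_1‖ = 5.4772, so q_1 = (-0.5477, 0.3651, -0.7303, 0.1826).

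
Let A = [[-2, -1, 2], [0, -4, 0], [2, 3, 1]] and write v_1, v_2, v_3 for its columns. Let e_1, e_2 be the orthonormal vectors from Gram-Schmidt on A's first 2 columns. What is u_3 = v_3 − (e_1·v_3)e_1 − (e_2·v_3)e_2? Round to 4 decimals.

u_3 = (1.3333, 0.6667, 1.3333)

v_1 = (-2, 0, 2); ‖v_1‖ = 2.8284, so e_1 = (-0.7071, 0.0000, 0.7071).
e_1·v_2 = (-0.7071)·(-1) + 0.0000·(-4) + 0.7071·3 = 2.8284.
u_2 = v_2 − 2.8284·e_1 = (1.0000, -4.0000, 1.0000).
‖u_2‖ = 4.2426, so e_2 = (0.2357, -0.9428, 0.2357).
e_1·v_3 = (-0.7071)·2 + 0.0000·0 + 0.7071·1 = -0.7071; e_2·v_3 = 0.2357·2 + (-0.9428)·0 + 0.2357·1 = 0.7071.
u_3 = v_3 + 0.7071·e_1 − 0.7071·e_2 = (1.3333, 0.6667, 1.3333).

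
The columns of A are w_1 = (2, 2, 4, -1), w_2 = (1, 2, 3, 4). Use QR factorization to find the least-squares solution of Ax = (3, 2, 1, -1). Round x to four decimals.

w_1 = (2, 2, 4, -1); ‖w_1‖ = 5.0000, so q_1 = (0.4000, 0.4000, 0.8000, -0.2000).
q_1·w_2 = 0.4000·1 + 0.4000·2 + 0.8000·3 + (-0.2000)·4 = 2.8000.
u_2 = w_2 − 2.8000·q_1 = (-0.1200, 0.8800, 0.7600, 4.5600).
‖u_2‖ = 4.7074, so q_2 = (-0.0255, 0.1869, 0.1614, 0.9687).
Qᵀb = (3.0000, -0.5098).
Back-substitute: x_2 = -0.5098/4.7074 = -0.1083.
x_1 = (3.0000 − 2.8000·(-0.1083))/5.0000 = 0.6606.

x = (0.6606, -0.1083)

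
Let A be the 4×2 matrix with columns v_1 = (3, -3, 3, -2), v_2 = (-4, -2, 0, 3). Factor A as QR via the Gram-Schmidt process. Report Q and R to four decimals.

Q = [[0.5388, -0.5752], [-0.5388, -0.6406], [0.5388, 0.2353], [-0.3592, 0.4510]], R = [[5.5678, -2.1553], [0.0000, 4.9351]]

e_1 = v_1/‖v_1‖ = (3, -3, 3, -2)/5.5678 = (0.5388, -0.5388, 0.5388, -0.3592).
r_{12} = e_1·v_2 = -2.1553.
u_2 = v_2 + 2.1553·e_1 = (-2.8387, -3.1613, 1.1613, 2.2258).
‖u_2‖ = 4.9351, so e_2 = (-0.5752, -0.6406, 0.2353, 0.4510).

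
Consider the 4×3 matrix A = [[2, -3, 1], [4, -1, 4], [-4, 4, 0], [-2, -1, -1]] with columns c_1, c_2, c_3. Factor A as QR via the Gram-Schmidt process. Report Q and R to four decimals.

c_1 = (2, 4, -4, -2); ‖c_1‖ = 6.3246, so q_1 = (0.3162, 0.6325, -0.6325, -0.3162).
q_1·c_2 = 0.3162·(-3) + 0.6325·(-1) + (-0.6325)·4 + (-0.3162)·(-1) = -3.7947.
u_2 = c_2 + 3.7947·q_1 = (-1.8000, 1.4000, 1.6000, -2.2000).
‖u_2‖ = 3.5496, so q_2 = (-0.5071, 0.3944, 0.4507, -0.6198).
q_1·c_3 = 0.3162·1 + 0.6325·4 + (-0.6325)·0 + (-0.3162)·(-1) = 3.1623; q_2·c_3 = (-0.5071)·1 + 0.3944·4 + 0.4507·0 + (-0.6198)·(-1) = 1.6903.
u_3 = c_3 − 3.1623·q_1 − 1.6903·q_2 = (0.8571, 1.3333, 1.2381, 1.0476).
‖u_3‖ = 2.2678, so q_3 = (0.3780, 0.5879, 0.5459, 0.4620).

Q = [[0.3162, -0.5071, 0.3780], [0.6325, 0.3944, 0.5879], [-0.6325, 0.4507, 0.5459], [-0.3162, -0.6198, 0.4620]], R = [[6.3246, -3.7947, 3.1623], [0.0000, 3.5496, 1.6903], [0.0000, 0.0000, 2.2678]]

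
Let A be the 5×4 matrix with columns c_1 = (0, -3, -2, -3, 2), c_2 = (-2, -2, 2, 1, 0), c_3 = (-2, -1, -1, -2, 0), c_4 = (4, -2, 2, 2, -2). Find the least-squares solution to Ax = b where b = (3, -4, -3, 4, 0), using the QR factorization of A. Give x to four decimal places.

c_1 = (0, -3, -2, -3, 2); ‖c_1‖ = 5.0990, so e_1 = (0.0000, -0.5883, -0.3922, -0.5883, 0.3922).
e_1·c_2 = 0.0000·(-2) + (-0.5883)·(-2) + (-0.3922)·2 + (-0.5883)·1 + 0.3922·0 = -0.1961.
u_2 = c_2 + 0.1961·e_1 = (-2.0000, -2.1154, 1.9231, 0.8846, 0.0769).
‖u_2‖ = 3.6002, so e_2 = (-0.5555, -0.5876, 0.5342, 0.2457, 0.0214).
e_1·c_3 = 0.0000·(-2) + (-0.5883)·(-1) + (-0.3922)·(-1) + (-0.5883)·(-2) + 0.3922·0 = 2.1573; e_2·c_3 = (-0.5555)·(-2) + (-0.5876)·(-1) + 0.5342·(-1) + 0.2457·(-2) + 0.0214·0 = 0.6730.
u_3 = c_3 − 2.1573·e_1 − 0.6730·e_2 = (-1.6261, 0.6647, -0.5134, -0.8961, -0.8605).
‖u_3‖ = 2.2121, so e_3 = (-0.7351, 0.3005, -0.2321, -0.4051, -0.3890).
e_1·c_4 = 0.0000·4 + (-0.5883)·(-2) + (-0.3922)·2 + (-0.5883)·2 + 0.3922·(-2) = -1.5689; e_2·c_4 = (-0.5555)·4 + (-0.5876)·(-2) + 0.5342·2 + 0.2457·2 + 0.0214·(-2) = 0.4701; e_3·c_4 = (-0.7351)·4 + 0.3005·(-2) + (-0.2321)·2 + (-0.4051)·2 + (-0.3890)·(-2) = -4.0378.
u_4 = c_4 + 1.5689·e_1 − 0.4701·e_2 + 4.0378·e_3 = (1.2929, -1.4336, 0.1965, -0.6743, -2.9654).
‖u_4‖ = 3.6075, so e_4 = (0.3584, -0.3974, 0.0545, -0.1869, -0.8220).
Qᵀb = (1.1767, 0.0641, -4.3315, 1.7536).
Back-substitute: x_4 = 1.7536/3.6075 = 0.4861.
x_3 = (-4.3315 + 4.0378·0.4861)/2.2121 = -1.0708.
x_2 = (0.0641 − 0.6730·(-1.0708) − 0.4701·0.4861)/3.6002 = 0.1545.
x_1 = (1.1767 + 0.1961·0.1545 − 2.1573·(-1.0708) + 1.5689·0.4861)/5.0990 = 0.8393.

x = (0.8393, 0.1545, -1.0708, 0.4861)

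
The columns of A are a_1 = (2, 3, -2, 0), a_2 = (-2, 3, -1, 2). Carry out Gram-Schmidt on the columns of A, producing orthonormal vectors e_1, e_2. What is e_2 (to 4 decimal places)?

e_2 = (-0.7262, 0.4539, -0.0454, 0.5144)

e_1 = a_1/‖a_1‖ = (2, 3, -2, 0)/4.1231 = (0.4851, 0.7276, -0.4851, 0.0000).
r_{12} = e_1·a_2 = 1.6977.
u_2 = a_2 − 1.6977·e_1 = (-2.8235, 1.7647, -0.1765, 2.0000).
‖u_2‖ = 3.8881, so e_2 = (-0.7262, 0.4539, -0.0454, 0.5144).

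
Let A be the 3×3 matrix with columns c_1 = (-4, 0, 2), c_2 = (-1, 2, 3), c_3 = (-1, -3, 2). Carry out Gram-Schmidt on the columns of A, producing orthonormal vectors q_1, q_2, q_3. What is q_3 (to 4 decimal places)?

q_3 = (0.2981, -0.7454, 0.5963)

q_1 = c_1/‖c_1‖ = (-4, 0, 2)/4.4721 = (-0.8944, 0.0000, 0.4472).
r_{12} = q_1·c_2 = 2.2361.
u_2 = c_2 − 2.2361·q_1 = (1.0000, 2.0000, 2.0000).
‖u_2‖ = 3.0000, so q_2 = (0.3333, 0.6667, 0.6667).
r_{13} = q_1·c_3 = 1.7889; r_{23} = q_2·c_3 = -1.0000.
u_3 = c_3 − 1.7889·q_1 + 1.0000·q_2 = (0.9333, -2.3333, 1.8667).
‖u_3‖ = 3.1305, so q_3 = (0.2981, -0.7454, 0.5963).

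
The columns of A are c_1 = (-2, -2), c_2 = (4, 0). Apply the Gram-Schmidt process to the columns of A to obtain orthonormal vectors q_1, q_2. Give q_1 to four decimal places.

q_1 = (-0.7071, -0.7071)

c_1 = (-2, -2); ‖c_1‖ = 2.8284, so q_1 = (-0.7071, -0.7071).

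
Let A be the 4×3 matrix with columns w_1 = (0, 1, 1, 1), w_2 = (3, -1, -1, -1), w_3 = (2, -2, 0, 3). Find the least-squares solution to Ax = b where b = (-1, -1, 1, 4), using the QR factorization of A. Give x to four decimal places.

x = (0.0000, -1.0000, 1.0000)

q_1 = w_1/‖w_1‖ = (0, 1, 1, 1)/1.7321 = (0.0000, 0.5774, 0.5774, 0.5774).
r_{12} = q_1·w_2 = -1.7321.
u_2 = w_2 + 1.7321·q_1 = (3.0000, 0.0000, 0.0000, 0.0000).
‖u_2‖ = 3.0000, so q_2 = (1.0000, 0.0000, 0.0000, 0.0000).
r_{13} = q_1·w_3 = 0.5774; r_{23} = q_2·w_3 = 2.0000.
u_3 = w_3 − 0.5774·q_1 − 2.0000·q_2 = (0.0000, -2.3333, -0.3333, 2.6667).
‖u_3‖ = 3.5590, so q_3 = (0.0000, -0.6556, -0.0937, 0.7493).
Qᵀb = (2.3094, -1.0000, 3.5590).
Back-substitute: x_3 = 3.5590/3.5590 = 1.0000.
x_2 = (-1.0000 − 2.0000·1.0000)/3.0000 = -1.0000.
x_1 = (2.3094 + 1.7321·(-1.0000) − 0.5774·1.0000)/1.7321 = 0.0000.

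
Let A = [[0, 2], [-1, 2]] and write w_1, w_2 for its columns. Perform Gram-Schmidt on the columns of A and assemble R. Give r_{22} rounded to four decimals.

q_1 = w_1/‖w_1‖ = (0, -1)/1.0000 = (0.0000, -1.0000).
r_{12} = q_1·w_2 = -2.0000.
u_2 = w_2 + 2.0000·q_1 = (2.0000, 0.0000).
r_{22} = ‖u_2‖ = 2.0000.

r_{22} = 2.0000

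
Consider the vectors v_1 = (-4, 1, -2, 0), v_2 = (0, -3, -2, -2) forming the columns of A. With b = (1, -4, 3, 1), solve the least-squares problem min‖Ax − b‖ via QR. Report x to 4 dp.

q_1 = v_1/‖v_1‖ = (-4, 1, -2, 0)/4.5826 = (-0.8729, 0.2182, -0.4364, 0.0000).
r_{12} = q_1·v_2 = 0.2182.
u_2 = v_2 − 0.2182·q_1 = (0.1905, -3.0476, -1.9048, -2.0000).
‖u_2‖ = 4.1173, so q_2 = (0.0463, -0.7402, -0.4626, -0.4858).
Qᵀb = (-3.0551, 1.1334).
Back-substitute: x_2 = 1.1334/4.1173 = 0.2753.
x_1 = (-3.0551 − 0.2182·0.2753)/4.5826 = -0.6798.

x = (-0.6798, 0.2753)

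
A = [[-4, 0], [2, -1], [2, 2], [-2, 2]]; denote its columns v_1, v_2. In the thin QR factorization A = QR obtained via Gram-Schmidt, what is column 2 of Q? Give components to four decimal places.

v_1 = (-4, 2, 2, -2); ‖v_1‖ = 5.2915, so q_1 = (-0.7559, 0.3780, 0.3780, -0.3780).
q_1·v_2 = (-0.7559)·0 + 0.3780·(-1) + 0.3780·2 + (-0.3780)·2 = -0.3780.
u_2 = v_2 + 0.3780·q_1 = (-0.2857, -0.8571, 2.1429, 1.8571).
‖u_2‖ = 2.9761, so q_2 = (-0.0960, -0.2880, 0.7200, 0.6240).

q_2 = (-0.0960, -0.2880, 0.7200, 0.6240)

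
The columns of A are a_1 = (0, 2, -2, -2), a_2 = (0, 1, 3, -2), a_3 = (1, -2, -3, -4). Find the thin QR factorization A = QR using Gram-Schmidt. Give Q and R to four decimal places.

Q = [[0.0000, 0.0000, 0.2181], [0.5774, 0.2673, -0.7529], [-0.5774, 0.8018, -0.1506], [-0.5774, -0.5345, -0.6024]], R = [[3.4641, 0.0000, 2.8868], [0.0000, 3.7417, -0.8018], [0.0000, 0.0000, 4.5852]]

a_1 = (0, 2, -2, -2); ‖a_1‖ = 3.4641, so e_1 = (0.0000, 0.5774, -0.5774, -0.5774).
e_1·a_2 = 0.0000·0 + 0.5774·1 + (-0.5774)·3 + (-0.5774)·(-2) = 0.0000.
u_2 = a_2 + 0.0000·e_1 = (0.0000, 1.0000, 3.0000, -2.0000).
‖u_2‖ = 3.7417, so e_2 = (0.0000, 0.2673, 0.8018, -0.5345).
e_1·a_3 = 0.0000·1 + 0.5774·(-2) + (-0.5774)·(-3) + (-0.5774)·(-4) = 2.8868; e_2·a_3 = 0.0000·1 + 0.2673·(-2) + 0.8018·(-3) + (-0.5345)·(-4) = -0.8018.
u_3 = a_3 − 2.8868·e_1 + 0.8018·e_2 = (1.0000, -3.4524, -0.6905, -2.7619).
‖u_3‖ = 4.5852, so e_3 = (0.2181, -0.7529, -0.1506, -0.6024).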